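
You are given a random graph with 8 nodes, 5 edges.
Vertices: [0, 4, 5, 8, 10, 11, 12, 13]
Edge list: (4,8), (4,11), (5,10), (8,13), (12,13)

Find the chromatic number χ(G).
χ(G) = 2

Clique number ω(G) = 2 (lower bound: χ ≥ ω).
The graph is bipartite (no odd cycle), so 2 colors suffice: χ(G) = 2.
A valid 2-coloring: color 1: [0, 5, 8, 11, 12]; color 2: [4, 10, 13].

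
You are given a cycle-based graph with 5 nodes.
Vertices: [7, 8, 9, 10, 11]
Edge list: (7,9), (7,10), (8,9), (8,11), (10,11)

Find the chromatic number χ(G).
χ(G) = 3

Clique number ω(G) = 2 (lower bound: χ ≥ ω).
Odd cycle [8, 9, 7, 10, 11] needs 3 colors (χ ≥ 3).
The coloring below uses 3 colors, so χ(G) = 3.
A valid 3-coloring: color 1: [8, 10]; color 2: [9, 11]; color 3: [7].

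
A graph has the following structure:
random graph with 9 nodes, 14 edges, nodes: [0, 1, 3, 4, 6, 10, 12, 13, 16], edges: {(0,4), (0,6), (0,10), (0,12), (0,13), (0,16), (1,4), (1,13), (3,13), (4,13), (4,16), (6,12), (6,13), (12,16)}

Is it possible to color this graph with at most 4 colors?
A valid 4-coloring: color 1: [0, 1, 3]; color 2: [10, 12, 13]; color 3: [4, 6]; color 4: [16].
(χ(G) = 4 ≤ 4.)

Yes, G is 4-colorable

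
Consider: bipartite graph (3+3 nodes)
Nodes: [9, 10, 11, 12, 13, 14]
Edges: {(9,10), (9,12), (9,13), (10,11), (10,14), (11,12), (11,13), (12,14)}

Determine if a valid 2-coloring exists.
Yes, G is 2-colorable

A valid 2-coloring: color 1: [10, 12, 13]; color 2: [9, 11, 14].
(χ(G) = 2 ≤ 2.)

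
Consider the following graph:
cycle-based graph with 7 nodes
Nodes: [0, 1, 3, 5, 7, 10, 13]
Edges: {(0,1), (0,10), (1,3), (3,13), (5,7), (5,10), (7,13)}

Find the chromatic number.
Clique number ω(G) = 2 (lower bound: χ ≥ ω).
Odd cycle [13, 7, 5, 10, 0, 1, 3] needs 3 colors (χ ≥ 3).
The coloring below uses 3 colors, so χ(G) = 3.
A valid 3-coloring: color 1: [1, 5, 13]; color 2: [3, 7, 10]; color 3: [0].

χ(G) = 3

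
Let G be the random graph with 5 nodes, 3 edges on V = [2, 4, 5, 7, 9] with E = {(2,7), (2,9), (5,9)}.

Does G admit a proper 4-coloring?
Yes, G is 4-colorable

A valid 4-coloring: color 1: [2, 4, 5]; color 2: [7, 9].
(χ(G) = 2 ≤ 4.)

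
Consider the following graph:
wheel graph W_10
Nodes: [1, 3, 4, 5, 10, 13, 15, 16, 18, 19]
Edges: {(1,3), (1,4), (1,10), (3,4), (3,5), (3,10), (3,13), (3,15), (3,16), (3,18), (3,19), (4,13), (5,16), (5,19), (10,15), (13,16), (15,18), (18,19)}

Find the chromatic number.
χ(G) = 4

Clique number ω(G) = 3 (lower bound: χ ≥ ω).
Odd cycle [10, 1, 4, 13, 16, 5, 19, 18, 15] needs 3 colors (χ ≥ 3).
Vertex 3 is adjacent to every vertex of [1, 4, 5, 10, 13, 15, 16, 18, 19], which already need 3 colors among themselves, so 3 needs a new color (χ ≥ 4).
The coloring below uses 4 colors, so χ(G) = 4.
A valid 4-coloring: color 1: [3]; color 2: [4, 10, 16, 18]; color 3: [1, 5, 13, 15]; color 4: [19].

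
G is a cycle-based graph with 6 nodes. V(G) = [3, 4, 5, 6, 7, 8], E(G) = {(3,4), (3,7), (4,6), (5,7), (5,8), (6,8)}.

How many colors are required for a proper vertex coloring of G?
χ(G) = 2

Clique number ω(G) = 2 (lower bound: χ ≥ ω).
The graph is bipartite (no odd cycle), so 2 colors suffice: χ(G) = 2.
A valid 2-coloring: color 1: [3, 5, 6]; color 2: [4, 7, 8].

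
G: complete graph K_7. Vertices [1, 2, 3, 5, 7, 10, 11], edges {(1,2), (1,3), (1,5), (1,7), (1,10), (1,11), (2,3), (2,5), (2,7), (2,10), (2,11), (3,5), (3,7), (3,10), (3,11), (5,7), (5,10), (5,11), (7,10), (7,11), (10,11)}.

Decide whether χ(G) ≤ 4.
The clique on vertices [1, 2, 3, 5, 7, 10, 11] has size 7 > 4, so it alone needs 7 colors.

No, G is not 4-colorable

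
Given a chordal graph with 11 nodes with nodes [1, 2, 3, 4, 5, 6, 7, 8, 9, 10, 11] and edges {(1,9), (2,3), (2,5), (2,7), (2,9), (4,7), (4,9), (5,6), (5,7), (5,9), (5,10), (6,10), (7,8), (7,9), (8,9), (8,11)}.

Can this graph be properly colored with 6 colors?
Yes, G is 6-colorable

A valid 6-coloring: color 1: [3, 9, 10, 11]; color 2: [1, 6, 7]; color 3: [4, 5, 8]; color 4: [2].
(χ(G) = 4 ≤ 6.)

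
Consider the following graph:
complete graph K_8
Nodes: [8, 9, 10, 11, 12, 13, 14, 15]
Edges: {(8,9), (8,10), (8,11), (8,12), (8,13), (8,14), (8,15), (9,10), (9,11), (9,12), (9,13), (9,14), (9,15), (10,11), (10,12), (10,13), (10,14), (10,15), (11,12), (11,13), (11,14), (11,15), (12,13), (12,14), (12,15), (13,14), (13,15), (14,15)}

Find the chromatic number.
χ(G) = 8

Clique number ω(G) = 8 (lower bound: χ ≥ ω).
The clique on [8, 9, 10, 11, 12, 13, 14, 15] has size 8, forcing χ ≥ 8, and the coloring below uses 8 colors, so χ(G) = 8.
A valid 8-coloring: color 1: [8]; color 2: [14]; color 3: [12]; color 4: [10]; color 5: [13]; color 6: [11]; color 7: [9]; color 8: [15].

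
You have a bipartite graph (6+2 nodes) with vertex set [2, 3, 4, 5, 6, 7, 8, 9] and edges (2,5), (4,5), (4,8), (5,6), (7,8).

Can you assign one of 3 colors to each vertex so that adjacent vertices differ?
Yes, G is 3-colorable

A valid 3-coloring: color 1: [3, 5, 8, 9]; color 2: [2, 4, 6, 7].
(χ(G) = 2 ≤ 3.)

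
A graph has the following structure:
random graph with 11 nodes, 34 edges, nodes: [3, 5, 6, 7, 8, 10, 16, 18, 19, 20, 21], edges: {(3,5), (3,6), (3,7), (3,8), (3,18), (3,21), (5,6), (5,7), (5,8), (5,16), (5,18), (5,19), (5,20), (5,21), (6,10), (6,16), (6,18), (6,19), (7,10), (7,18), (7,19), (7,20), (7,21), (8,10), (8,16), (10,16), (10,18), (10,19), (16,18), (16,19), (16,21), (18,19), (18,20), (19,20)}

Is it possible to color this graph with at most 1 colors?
No, G is not 1-colorable

The clique on vertices [6, 10, 16, 18, 19] has size 5 > 1, so it alone needs 5 colors.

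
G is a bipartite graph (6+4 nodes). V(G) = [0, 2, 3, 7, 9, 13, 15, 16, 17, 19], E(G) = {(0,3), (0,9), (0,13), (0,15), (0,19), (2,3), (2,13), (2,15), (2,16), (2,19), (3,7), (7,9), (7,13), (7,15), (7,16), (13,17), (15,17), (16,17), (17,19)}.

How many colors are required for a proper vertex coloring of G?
Clique number ω(G) = 2 (lower bound: χ ≥ ω).
The graph is bipartite (no odd cycle), so 2 colors suffice: χ(G) = 2.
A valid 2-coloring: color 1: [0, 2, 7, 17]; color 2: [3, 9, 13, 15, 16, 19].

χ(G) = 2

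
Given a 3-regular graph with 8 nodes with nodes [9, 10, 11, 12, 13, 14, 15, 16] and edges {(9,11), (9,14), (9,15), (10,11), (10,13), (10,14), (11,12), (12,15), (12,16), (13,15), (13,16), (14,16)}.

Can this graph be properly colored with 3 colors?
A valid 3-coloring: color 1: [11, 13, 14]; color 2: [9, 10, 12]; color 3: [15, 16].
(χ(G) = 3 ≤ 3.)

Yes, G is 3-colorable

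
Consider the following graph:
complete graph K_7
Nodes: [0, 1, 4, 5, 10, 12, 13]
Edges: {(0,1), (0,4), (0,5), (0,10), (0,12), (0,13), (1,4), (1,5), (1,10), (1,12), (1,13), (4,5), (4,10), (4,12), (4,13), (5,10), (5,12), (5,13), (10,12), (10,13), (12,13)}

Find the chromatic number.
χ(G) = 7

Clique number ω(G) = 7 (lower bound: χ ≥ ω).
The clique on [0, 1, 4, 5, 10, 12, 13] has size 7, forcing χ ≥ 7, and the coloring below uses 7 colors, so χ(G) = 7.
A valid 7-coloring: color 1: [5]; color 2: [4]; color 3: [0]; color 4: [13]; color 5: [1]; color 6: [12]; color 7: [10].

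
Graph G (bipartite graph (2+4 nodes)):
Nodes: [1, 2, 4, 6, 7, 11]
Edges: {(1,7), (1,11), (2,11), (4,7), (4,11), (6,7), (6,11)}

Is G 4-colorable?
A valid 4-coloring: color 1: [7, 11]; color 2: [1, 2, 4, 6].
(χ(G) = 2 ≤ 4.)

Yes, G is 4-colorable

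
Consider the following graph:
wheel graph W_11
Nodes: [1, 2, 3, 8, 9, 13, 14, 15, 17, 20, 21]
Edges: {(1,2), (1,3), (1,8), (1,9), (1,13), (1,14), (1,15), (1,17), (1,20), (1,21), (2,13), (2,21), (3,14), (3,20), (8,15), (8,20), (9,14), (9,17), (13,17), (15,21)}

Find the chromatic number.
Clique number ω(G) = 3 (lower bound: χ ≥ ω).
The clique on [1, 2, 13] has size 3, forcing χ ≥ 3, and the coloring below uses 3 colors, so χ(G) = 3.
A valid 3-coloring: color 1: [1]; color 2: [2, 14, 15, 17, 20]; color 3: [3, 8, 9, 13, 21].

χ(G) = 3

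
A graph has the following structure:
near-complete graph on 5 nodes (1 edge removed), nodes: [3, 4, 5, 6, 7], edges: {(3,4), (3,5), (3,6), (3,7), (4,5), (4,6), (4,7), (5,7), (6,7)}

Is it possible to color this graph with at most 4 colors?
A valid 4-coloring: color 1: [7]; color 2: [4]; color 3: [3]; color 4: [5, 6].
(χ(G) = 4 ≤ 4.)

Yes, G is 4-colorable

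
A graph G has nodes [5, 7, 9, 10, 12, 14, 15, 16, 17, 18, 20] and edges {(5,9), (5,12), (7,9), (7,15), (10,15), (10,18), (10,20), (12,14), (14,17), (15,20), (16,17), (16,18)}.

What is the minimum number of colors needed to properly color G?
χ(G) = 3

Clique number ω(G) = 3 (lower bound: χ ≥ ω).
The clique on [10, 15, 20] has size 3, forcing χ ≥ 3, and the coloring below uses 3 colors, so χ(G) = 3.
A valid 3-coloring: color 1: [9, 12, 15, 17, 18]; color 2: [5, 7, 10, 14, 16]; color 3: [20].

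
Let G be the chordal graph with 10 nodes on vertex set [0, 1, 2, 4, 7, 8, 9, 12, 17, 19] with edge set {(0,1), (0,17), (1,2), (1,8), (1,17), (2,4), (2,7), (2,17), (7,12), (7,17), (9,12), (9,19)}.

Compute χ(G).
Clique number ω(G) = 3 (lower bound: χ ≥ ω).
The clique on [0, 1, 17] has size 3, forcing χ ≥ 3, and the coloring below uses 3 colors, so χ(G) = 3.
A valid 3-coloring: color 1: [0, 2, 8, 12, 19]; color 2: [4, 9, 17]; color 3: [1, 7].

χ(G) = 3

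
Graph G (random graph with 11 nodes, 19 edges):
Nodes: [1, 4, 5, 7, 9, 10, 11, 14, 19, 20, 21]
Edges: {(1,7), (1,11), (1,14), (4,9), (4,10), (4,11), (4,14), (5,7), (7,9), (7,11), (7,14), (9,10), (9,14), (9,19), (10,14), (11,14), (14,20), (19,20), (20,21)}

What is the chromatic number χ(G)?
Clique number ω(G) = 4 (lower bound: χ ≥ ω).
The clique on [1, 7, 11, 14] has size 4, forcing χ ≥ 4, and the coloring below uses 4 colors, so χ(G) = 4.
A valid 4-coloring: color 1: [5, 14, 19, 21]; color 2: [1, 9, 20]; color 3: [4, 7]; color 4: [10, 11].

χ(G) = 4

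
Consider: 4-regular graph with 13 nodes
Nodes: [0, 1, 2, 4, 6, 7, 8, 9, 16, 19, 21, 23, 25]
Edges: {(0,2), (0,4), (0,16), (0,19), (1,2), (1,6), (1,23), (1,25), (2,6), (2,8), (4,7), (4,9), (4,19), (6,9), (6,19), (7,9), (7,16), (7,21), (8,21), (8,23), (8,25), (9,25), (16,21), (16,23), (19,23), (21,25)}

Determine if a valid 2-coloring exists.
The clique on vertices [0, 4, 19] has size 3 > 2, so it alone needs 3 colors.

No, G is not 2-colorable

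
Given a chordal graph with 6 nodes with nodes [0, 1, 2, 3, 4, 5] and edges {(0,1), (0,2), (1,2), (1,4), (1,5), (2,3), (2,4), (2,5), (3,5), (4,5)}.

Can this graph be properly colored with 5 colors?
A valid 5-coloring: color 1: [2]; color 2: [0, 5]; color 3: [1, 3]; color 4: [4].
(χ(G) = 4 ≤ 5.)

Yes, G is 5-colorable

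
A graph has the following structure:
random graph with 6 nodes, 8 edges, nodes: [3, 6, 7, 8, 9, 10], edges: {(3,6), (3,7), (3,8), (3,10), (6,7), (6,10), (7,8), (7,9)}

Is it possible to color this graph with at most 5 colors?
A valid 5-coloring: color 1: [3, 9]; color 2: [7, 10]; color 3: [6, 8].
(χ(G) = 3 ≤ 5.)

Yes, G is 5-colorable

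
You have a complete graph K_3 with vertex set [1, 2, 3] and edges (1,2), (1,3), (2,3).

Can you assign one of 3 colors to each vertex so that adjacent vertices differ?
Yes, G is 3-colorable

A valid 3-coloring: color 1: [1]; color 2: [2]; color 3: [3].
(χ(G) = 3 ≤ 3.)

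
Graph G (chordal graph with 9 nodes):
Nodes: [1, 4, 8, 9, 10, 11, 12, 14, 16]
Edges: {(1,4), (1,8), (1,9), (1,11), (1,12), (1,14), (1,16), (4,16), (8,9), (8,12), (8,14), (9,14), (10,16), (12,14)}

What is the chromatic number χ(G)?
Clique number ω(G) = 4 (lower bound: χ ≥ ω).
The clique on [1, 8, 9, 14] has size 4, forcing χ ≥ 4, and the coloring below uses 4 colors, so χ(G) = 4.
A valid 4-coloring: color 1: [1, 10]; color 2: [8, 11, 16]; color 3: [4, 14]; color 4: [9, 12].

χ(G) = 4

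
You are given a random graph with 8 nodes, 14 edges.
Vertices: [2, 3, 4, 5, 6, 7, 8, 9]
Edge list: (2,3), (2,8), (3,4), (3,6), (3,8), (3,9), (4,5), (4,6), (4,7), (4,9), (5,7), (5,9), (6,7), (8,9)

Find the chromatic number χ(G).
χ(G) = 4

Clique number ω(G) = 3 (lower bound: χ ≥ ω).
Odd cycle [3, 6, 7, 5, 9] needs 3 colors (χ ≥ 3).
Vertex 4 is adjacent to every vertex of [3, 5, 6, 7, 9], which already need 3 colors among themselves, so 4 needs a new color (χ ≥ 4).
The coloring below uses 4 colors, so χ(G) = 4.
A valid 4-coloring: color 1: [3, 5]; color 2: [4, 8]; color 3: [2, 6, 9]; color 4: [7].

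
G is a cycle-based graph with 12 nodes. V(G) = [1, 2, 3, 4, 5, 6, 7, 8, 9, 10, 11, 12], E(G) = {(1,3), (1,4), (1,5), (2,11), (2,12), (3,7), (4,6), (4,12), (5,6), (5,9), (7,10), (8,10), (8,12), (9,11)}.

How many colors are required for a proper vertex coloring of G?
χ(G) = 3

Clique number ω(G) = 2 (lower bound: χ ≥ ω).
Odd cycle [3, 7, 10, 8, 12, 4, 6, 5, 1] needs 3 colors (χ ≥ 3).
The coloring below uses 3 colors, so χ(G) = 3.
A valid 3-coloring: color 1: [1, 6, 9, 10, 12]; color 2: [4, 5, 7, 8, 11]; color 3: [2, 3].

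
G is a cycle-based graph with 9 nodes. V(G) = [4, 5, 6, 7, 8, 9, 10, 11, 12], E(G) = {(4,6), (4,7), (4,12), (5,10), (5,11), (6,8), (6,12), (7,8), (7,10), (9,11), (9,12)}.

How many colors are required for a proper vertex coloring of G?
χ(G) = 3

Clique number ω(G) = 3 (lower bound: χ ≥ ω).
The clique on [4, 6, 12] has size 3, forcing χ ≥ 3, and the coloring below uses 3 colors, so χ(G) = 3.
A valid 3-coloring: color 1: [5, 6, 7, 9]; color 2: [4, 8, 10, 11]; color 3: [12].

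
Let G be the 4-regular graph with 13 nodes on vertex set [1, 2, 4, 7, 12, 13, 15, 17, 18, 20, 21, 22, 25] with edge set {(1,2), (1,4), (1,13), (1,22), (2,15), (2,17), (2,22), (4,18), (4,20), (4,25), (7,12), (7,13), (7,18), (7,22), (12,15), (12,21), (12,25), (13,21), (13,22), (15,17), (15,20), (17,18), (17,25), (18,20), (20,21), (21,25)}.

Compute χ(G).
χ(G) = 4

Clique number ω(G) = 3 (lower bound: χ ≥ ω).
Suppose a proper 3-coloring c exists. The clique [1, 2, 22] takes 3 distinct colors; by symmetry let c(1) = 1, c(2) = 2, c(22) = 3.
- Vertex 13: neighbors [1, 22] already have colors [1, 3] ⇒ c(13) = 2.
- Vertex 7: neighbors [13, 22] already have colors [2, 3] ⇒ c(7) = 1.
- Vertex 4: neighbors [1] already have colors [1]; try each remaining color.
- Case c(4) = 2:
  - Vertex 18: neighbors [7, 4] already have colors [1, 2] ⇒ c(18) = 3.
  - Vertex 17: neighbors [2, 18] already have colors [2, 3] ⇒ c(17) = 1.
  - Vertex 15: neighbors [17, 2] already have colors [1, 2] ⇒ c(15) = 3.
  - Vertex 12: neighbors [7, 15] already have colors [1, 3] ⇒ c(12) = 2.
  - Vertex 20: neighbors [4, 15] already have colors [2, 3] ⇒ c(20) = 1.
  - Vertex 21: neighbors [20, 12] already have colors [1, 2] ⇒ c(21) = 3.
  - Vertex 25: neighbors [17, 4, 21] already have colors [1, 2, 3] — all 3 colors blocked. Contradiction.
- Case c(4) = 3:
  - Vertex 18: neighbors [7, 4] already have colors [1, 3] ⇒ c(18) = 2.
  - Vertex 20: neighbors [18, 4] already have colors [2, 3] ⇒ c(20) = 1.
  - Vertex 15: neighbors [20, 2] already have colors [1, 2] ⇒ c(15) = 3.
  - Vertex 12: neighbors [7, 15] already have colors [1, 3] ⇒ c(12) = 2.
  - Vertex 25: neighbors [12, 4] already have colors [2, 3] ⇒ c(25) = 1.
  - Vertex 17: neighbors [25, 2, 15] already have colors [1, 2, 3] — all 3 colors blocked. Contradiction.
Every case ends in a contradiction, so G has no proper 3-coloring (χ ≥ 4).
The coloring below uses 4 colors, so χ(G) = 4.
A valid 4-coloring: color 1: [1, 12, 17, 20]; color 2: [4, 15, 21, 22]; color 3: [2, 7, 25]; color 4: [13, 18].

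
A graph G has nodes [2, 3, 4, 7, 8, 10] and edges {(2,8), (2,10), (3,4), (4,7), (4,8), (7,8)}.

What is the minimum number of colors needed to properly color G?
χ(G) = 3

Clique number ω(G) = 3 (lower bound: χ ≥ ω).
The clique on [4, 7, 8] has size 3, forcing χ ≥ 3, and the coloring below uses 3 colors, so χ(G) = 3.
A valid 3-coloring: color 1: [2, 4]; color 2: [3, 8, 10]; color 3: [7].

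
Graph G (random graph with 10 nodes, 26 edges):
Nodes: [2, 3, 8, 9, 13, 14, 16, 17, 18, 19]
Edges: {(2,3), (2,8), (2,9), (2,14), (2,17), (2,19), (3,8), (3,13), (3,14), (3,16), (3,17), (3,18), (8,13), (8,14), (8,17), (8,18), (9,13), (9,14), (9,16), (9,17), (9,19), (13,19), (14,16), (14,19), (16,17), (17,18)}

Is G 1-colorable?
No, G is not 1-colorable

The clique on vertices [2, 9, 14, 19] has size 4 > 1, so it alone needs 4 colors.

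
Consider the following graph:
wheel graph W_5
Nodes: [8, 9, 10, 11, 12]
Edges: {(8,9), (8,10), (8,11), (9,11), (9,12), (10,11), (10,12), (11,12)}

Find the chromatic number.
χ(G) = 3

Clique number ω(G) = 3 (lower bound: χ ≥ ω).
The clique on [8, 9, 11] has size 3, forcing χ ≥ 3, and the coloring below uses 3 colors, so χ(G) = 3.
A valid 3-coloring: color 1: [11]; color 2: [9, 10]; color 3: [8, 12].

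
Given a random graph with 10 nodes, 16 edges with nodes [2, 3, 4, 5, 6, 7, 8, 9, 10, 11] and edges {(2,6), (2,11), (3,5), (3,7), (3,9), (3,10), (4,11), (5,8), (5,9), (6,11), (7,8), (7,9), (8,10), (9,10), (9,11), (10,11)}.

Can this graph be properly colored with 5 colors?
A valid 5-coloring: color 1: [3, 8, 11]; color 2: [2, 4, 9]; color 3: [5, 6, 7, 10].
(χ(G) = 3 ≤ 5.)

Yes, G is 5-colorable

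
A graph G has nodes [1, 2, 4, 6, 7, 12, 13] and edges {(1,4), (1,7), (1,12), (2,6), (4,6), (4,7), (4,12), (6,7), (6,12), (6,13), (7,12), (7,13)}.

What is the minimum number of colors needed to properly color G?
Clique number ω(G) = 4 (lower bound: χ ≥ ω).
The clique on [1, 4, 7, 12] has size 4, forcing χ ≥ 4, and the coloring below uses 4 colors, so χ(G) = 4.
A valid 4-coloring: color 1: [1, 6]; color 2: [2, 7]; color 3: [4, 13]; color 4: [12].

χ(G) = 4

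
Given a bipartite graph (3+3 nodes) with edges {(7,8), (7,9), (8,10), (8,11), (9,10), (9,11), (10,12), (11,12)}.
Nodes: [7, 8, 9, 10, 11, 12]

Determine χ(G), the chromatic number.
Clique number ω(G) = 2 (lower bound: χ ≥ ω).
The graph is bipartite (no odd cycle), so 2 colors suffice: χ(G) = 2.
A valid 2-coloring: color 1: [8, 9, 12]; color 2: [7, 10, 11].

χ(G) = 2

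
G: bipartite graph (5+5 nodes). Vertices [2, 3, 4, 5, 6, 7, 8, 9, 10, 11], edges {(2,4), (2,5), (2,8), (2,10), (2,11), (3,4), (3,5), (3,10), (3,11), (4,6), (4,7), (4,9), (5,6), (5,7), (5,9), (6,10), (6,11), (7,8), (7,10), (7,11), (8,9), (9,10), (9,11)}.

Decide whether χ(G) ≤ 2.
A valid 2-coloring: color 1: [2, 3, 6, 7, 9]; color 2: [4, 5, 8, 10, 11].
(χ(G) = 2 ≤ 2.)

Yes, G is 2-colorable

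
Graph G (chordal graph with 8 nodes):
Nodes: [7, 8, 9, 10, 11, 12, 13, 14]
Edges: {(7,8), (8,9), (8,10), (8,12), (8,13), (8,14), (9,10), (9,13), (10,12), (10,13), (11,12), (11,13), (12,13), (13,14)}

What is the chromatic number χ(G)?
χ(G) = 4

Clique number ω(G) = 4 (lower bound: χ ≥ ω).
The clique on [8, 9, 10, 13] has size 4, forcing χ ≥ 4, and the coloring below uses 4 colors, so χ(G) = 4.
A valid 4-coloring: color 1: [8, 11]; color 2: [7, 13]; color 3: [10, 14]; color 4: [9, 12].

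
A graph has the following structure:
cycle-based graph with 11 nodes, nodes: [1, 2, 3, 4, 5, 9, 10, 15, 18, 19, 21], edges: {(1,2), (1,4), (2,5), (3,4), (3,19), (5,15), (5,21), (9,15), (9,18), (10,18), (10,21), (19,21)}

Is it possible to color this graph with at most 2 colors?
No, G is not 2-colorable

Odd cycle [2, 1, 4, 3, 19, 21, 10, 18, 9, 15, 5] needs 3 colors (χ ≥ 3).
Hence χ(G) ≥ 3 > 2, so no proper 2-coloring exists.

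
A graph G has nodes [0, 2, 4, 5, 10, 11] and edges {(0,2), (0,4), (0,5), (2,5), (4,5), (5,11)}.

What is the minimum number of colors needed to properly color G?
χ(G) = 3

Clique number ω(G) = 3 (lower bound: χ ≥ ω).
The clique on [0, 2, 5] has size 3, forcing χ ≥ 3, and the coloring below uses 3 colors, so χ(G) = 3.
A valid 3-coloring: color 1: [5, 10]; color 2: [0, 11]; color 3: [2, 4].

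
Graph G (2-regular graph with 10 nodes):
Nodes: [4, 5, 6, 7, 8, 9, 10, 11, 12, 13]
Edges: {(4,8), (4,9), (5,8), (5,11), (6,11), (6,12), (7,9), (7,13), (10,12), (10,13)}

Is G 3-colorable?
Yes, G is 3-colorable

A valid 3-coloring: color 1: [4, 5, 6, 7, 10]; color 2: [8, 9, 11, 12, 13].
(χ(G) = 2 ≤ 3.)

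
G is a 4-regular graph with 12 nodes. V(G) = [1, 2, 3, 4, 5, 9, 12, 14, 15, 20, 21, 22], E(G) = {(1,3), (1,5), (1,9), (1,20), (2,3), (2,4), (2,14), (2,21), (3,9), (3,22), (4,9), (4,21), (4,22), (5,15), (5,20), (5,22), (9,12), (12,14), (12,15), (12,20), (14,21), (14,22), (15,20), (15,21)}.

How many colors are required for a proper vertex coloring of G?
Clique number ω(G) = 3 (lower bound: χ ≥ ω).
The clique on [1, 3, 9] has size 3, forcing χ ≥ 3, and the coloring below uses 3 colors, so χ(G) = 3.
A valid 3-coloring: color 1: [3, 5, 12, 21]; color 2: [2, 9, 20, 22]; color 3: [1, 4, 14, 15].

χ(G) = 3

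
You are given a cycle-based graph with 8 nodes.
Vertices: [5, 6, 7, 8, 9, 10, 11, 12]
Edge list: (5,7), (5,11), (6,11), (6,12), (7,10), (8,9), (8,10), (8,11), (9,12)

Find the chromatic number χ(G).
χ(G) = 3

Clique number ω(G) = 2 (lower bound: χ ≥ ω).
Odd cycle [8, 9, 12, 6, 11] needs 3 colors (χ ≥ 3).
The coloring below uses 3 colors, so χ(G) = 3.
A valid 3-coloring: color 1: [7, 9, 11]; color 2: [5, 6, 8]; color 3: [10, 12].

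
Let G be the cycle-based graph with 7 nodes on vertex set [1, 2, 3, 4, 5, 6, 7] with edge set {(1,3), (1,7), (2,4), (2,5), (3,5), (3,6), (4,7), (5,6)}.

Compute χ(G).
χ(G) = 3

Clique number ω(G) = 3 (lower bound: χ ≥ ω).
The clique on [3, 5, 6] has size 3, forcing χ ≥ 3, and the coloring below uses 3 colors, so χ(G) = 3.
A valid 3-coloring: color 1: [1, 4, 5]; color 2: [2, 3, 7]; color 3: [6].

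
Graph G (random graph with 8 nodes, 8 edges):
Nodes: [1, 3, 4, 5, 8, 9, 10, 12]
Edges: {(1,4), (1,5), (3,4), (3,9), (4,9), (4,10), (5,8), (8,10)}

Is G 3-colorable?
A valid 3-coloring: color 1: [4, 8, 12]; color 2: [5, 9, 10]; color 3: [1, 3].
(χ(G) = 3 ≤ 3.)

Yes, G is 3-colorable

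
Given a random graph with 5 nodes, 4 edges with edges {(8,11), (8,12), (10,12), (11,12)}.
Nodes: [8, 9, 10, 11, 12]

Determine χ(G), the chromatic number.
χ(G) = 3

Clique number ω(G) = 3 (lower bound: χ ≥ ω).
The clique on [8, 11, 12] has size 3, forcing χ ≥ 3, and the coloring below uses 3 colors, so χ(G) = 3.
A valid 3-coloring: color 1: [9, 12]; color 2: [8, 10]; color 3: [11].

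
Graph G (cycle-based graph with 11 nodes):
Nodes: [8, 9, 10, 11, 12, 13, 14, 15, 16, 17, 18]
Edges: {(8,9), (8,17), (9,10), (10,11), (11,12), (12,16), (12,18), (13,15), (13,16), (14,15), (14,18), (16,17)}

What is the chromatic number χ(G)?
χ(G) = 3

Clique number ω(G) = 2 (lower bound: χ ≥ ω).
Odd cycle [11, 12, 16, 17, 8, 9, 10] needs 3 colors (χ ≥ 3).
The coloring below uses 3 colors, so χ(G) = 3.
A valid 3-coloring: color 1: [10, 12, 13, 14, 17]; color 2: [9, 11, 15, 16, 18]; color 3: [8].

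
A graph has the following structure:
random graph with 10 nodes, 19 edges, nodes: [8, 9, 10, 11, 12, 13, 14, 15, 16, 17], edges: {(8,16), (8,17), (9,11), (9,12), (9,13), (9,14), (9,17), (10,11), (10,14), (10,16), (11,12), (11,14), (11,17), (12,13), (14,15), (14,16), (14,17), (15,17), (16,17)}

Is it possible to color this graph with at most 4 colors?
A valid 4-coloring: color 1: [10, 12, 17]; color 2: [8, 13, 14]; color 3: [9, 15, 16]; color 4: [11].
(χ(G) = 4 ≤ 4.)

Yes, G is 4-colorable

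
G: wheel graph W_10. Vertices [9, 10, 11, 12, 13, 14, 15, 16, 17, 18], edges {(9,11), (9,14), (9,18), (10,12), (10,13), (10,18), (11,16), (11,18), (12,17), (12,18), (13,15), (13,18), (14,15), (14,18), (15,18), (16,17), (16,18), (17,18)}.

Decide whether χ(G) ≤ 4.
A valid 4-coloring: color 1: [18]; color 2: [11, 12, 13, 14]; color 3: [9, 10, 15, 16]; color 4: [17].
(χ(G) = 4 ≤ 4.)

Yes, G is 4-colorable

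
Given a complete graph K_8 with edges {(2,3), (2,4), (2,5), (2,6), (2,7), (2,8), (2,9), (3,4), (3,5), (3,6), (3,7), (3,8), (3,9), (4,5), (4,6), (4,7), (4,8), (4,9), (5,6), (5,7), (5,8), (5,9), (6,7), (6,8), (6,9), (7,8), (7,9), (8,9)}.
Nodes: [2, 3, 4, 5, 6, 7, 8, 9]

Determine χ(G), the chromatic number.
χ(G) = 8

Clique number ω(G) = 8 (lower bound: χ ≥ ω).
The clique on [2, 3, 4, 5, 6, 7, 8, 9] has size 8, forcing χ ≥ 8, and the coloring below uses 8 colors, so χ(G) = 8.
A valid 8-coloring: color 1: [5]; color 2: [3]; color 3: [8]; color 4: [7]; color 5: [9]; color 6: [6]; color 7: [2]; color 8: [4].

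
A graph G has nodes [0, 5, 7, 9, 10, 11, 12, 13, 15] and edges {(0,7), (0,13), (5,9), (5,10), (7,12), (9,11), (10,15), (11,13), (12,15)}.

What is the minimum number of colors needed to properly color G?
Clique number ω(G) = 2 (lower bound: χ ≥ ω).
Odd cycle [12, 7, 0, 13, 11, 9, 5, 10, 15] needs 3 colors (χ ≥ 3).
The coloring below uses 3 colors, so χ(G) = 3.
A valid 3-coloring: color 1: [9, 10, 12, 13]; color 2: [5, 7, 11, 15]; color 3: [0].

χ(G) = 3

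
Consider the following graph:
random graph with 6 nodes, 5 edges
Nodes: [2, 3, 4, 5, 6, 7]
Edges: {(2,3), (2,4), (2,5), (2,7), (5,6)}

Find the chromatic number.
Clique number ω(G) = 2 (lower bound: χ ≥ ω).
The graph is bipartite (no odd cycle), so 2 colors suffice: χ(G) = 2.
A valid 2-coloring: color 1: [2, 6]; color 2: [3, 4, 5, 7].

χ(G) = 2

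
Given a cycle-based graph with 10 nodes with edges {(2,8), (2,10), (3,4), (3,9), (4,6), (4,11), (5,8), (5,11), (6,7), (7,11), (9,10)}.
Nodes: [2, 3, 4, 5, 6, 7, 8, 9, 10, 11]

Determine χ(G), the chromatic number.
χ(G) = 2

Clique number ω(G) = 2 (lower bound: χ ≥ ω).
The graph is bipartite (no odd cycle), so 2 colors suffice: χ(G) = 2.
A valid 2-coloring: color 1: [2, 4, 5, 7, 9]; color 2: [3, 6, 8, 10, 11].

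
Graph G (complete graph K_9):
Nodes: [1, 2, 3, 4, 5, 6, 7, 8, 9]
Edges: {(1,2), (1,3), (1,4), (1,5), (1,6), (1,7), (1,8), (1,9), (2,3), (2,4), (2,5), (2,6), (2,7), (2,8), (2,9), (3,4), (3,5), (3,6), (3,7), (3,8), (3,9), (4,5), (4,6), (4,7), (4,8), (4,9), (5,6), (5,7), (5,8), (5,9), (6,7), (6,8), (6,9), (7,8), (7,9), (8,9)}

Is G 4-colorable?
The clique on vertices [1, 2, 3, 4, 5, 6, 7, 8, 9] has size 9 > 4, so it alone needs 9 colors.

No, G is not 4-colorable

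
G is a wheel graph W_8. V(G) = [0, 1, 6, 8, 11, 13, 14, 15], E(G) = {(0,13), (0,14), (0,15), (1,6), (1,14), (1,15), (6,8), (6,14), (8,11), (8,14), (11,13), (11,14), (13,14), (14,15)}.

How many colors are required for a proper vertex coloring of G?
Clique number ω(G) = 3 (lower bound: χ ≥ ω).
Odd cycle [0, 13, 11, 8, 6, 1, 15] needs 3 colors (χ ≥ 3).
Vertex 14 is adjacent to every vertex of [0, 1, 6, 8, 11, 13, 15], which already need 3 colors among themselves, so 14 needs a new color (χ ≥ 4).
The coloring below uses 4 colors, so χ(G) = 4.
A valid 4-coloring: color 1: [14]; color 2: [0, 1, 11]; color 3: [8, 13, 15]; color 4: [6].

χ(G) = 4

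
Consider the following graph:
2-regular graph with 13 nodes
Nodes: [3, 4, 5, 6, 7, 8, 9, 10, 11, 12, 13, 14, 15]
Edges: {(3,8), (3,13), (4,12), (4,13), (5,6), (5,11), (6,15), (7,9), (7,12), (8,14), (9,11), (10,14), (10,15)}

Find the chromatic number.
Clique number ω(G) = 2 (lower bound: χ ≥ ω).
Odd cycle [13, 3, 8, 14, 10, 15, 6, 5, 11, 9, 7, 12, 4] needs 3 colors (χ ≥ 3).
The coloring below uses 3 colors, so χ(G) = 3.
A valid 3-coloring: color 1: [6, 8, 9, 10, 12, 13]; color 2: [3, 4, 5, 7, 14, 15]; color 3: [11].

χ(G) = 3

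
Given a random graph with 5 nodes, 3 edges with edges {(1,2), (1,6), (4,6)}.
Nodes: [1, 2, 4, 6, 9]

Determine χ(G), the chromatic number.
Clique number ω(G) = 2 (lower bound: χ ≥ ω).
The graph is bipartite (no odd cycle), so 2 colors suffice: χ(G) = 2.
A valid 2-coloring: color 1: [1, 4, 9]; color 2: [2, 6].

χ(G) = 2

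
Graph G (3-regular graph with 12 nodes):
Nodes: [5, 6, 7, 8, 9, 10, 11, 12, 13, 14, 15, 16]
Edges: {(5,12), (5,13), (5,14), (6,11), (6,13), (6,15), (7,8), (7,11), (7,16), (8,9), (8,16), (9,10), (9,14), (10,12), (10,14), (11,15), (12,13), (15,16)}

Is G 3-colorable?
Yes, G is 3-colorable

A valid 3-coloring: color 1: [5, 8, 10, 15]; color 2: [11, 13, 14, 16]; color 3: [6, 7, 9, 12].
(χ(G) = 3 ≤ 3.)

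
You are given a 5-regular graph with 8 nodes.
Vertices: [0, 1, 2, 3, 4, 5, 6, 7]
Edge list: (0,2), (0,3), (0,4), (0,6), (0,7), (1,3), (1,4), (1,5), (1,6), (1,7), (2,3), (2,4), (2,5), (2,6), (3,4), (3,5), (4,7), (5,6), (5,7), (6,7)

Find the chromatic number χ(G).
Clique number ω(G) = 4 (lower bound: χ ≥ ω).
The clique on [0, 2, 3, 4] has size 4, forcing χ ≥ 4, and the coloring below uses 4 colors, so χ(G) = 4.
A valid 4-coloring: color 1: [0, 5]; color 2: [3, 7]; color 3: [4, 6]; color 4: [1, 2].

χ(G) = 4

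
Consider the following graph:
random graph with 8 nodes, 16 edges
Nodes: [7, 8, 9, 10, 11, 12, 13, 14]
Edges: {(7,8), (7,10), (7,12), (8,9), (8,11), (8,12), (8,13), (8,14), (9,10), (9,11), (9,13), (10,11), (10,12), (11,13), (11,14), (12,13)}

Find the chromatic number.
χ(G) = 4

Clique number ω(G) = 4 (lower bound: χ ≥ ω).
The clique on [8, 9, 11, 13] has size 4, forcing χ ≥ 4, and the coloring below uses 4 colors, so χ(G) = 4.
A valid 4-coloring: color 1: [8, 10]; color 2: [11, 12]; color 3: [7, 13, 14]; color 4: [9].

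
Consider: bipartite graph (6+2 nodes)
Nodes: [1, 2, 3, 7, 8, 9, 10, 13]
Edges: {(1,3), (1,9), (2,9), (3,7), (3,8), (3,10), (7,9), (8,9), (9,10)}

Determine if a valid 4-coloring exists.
A valid 4-coloring: color 1: [3, 9, 13]; color 2: [1, 2, 7, 8, 10].
(χ(G) = 2 ≤ 4.)

Yes, G is 4-colorable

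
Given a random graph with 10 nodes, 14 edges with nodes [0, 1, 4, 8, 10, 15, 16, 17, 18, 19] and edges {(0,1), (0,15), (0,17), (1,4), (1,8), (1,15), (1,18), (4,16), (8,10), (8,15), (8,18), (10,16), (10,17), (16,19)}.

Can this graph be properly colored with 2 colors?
The clique on vertices [0, 1, 15] has size 3 > 2, so it alone needs 3 colors.

No, G is not 2-colorable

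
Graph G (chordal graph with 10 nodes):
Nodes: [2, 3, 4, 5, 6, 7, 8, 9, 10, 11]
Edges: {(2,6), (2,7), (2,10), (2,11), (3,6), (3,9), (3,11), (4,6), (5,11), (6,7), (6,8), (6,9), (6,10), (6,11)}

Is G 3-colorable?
A valid 3-coloring: color 1: [5, 6]; color 2: [2, 3, 4, 8]; color 3: [7, 9, 10, 11].
(χ(G) = 3 ≤ 3.)

Yes, G is 3-colorable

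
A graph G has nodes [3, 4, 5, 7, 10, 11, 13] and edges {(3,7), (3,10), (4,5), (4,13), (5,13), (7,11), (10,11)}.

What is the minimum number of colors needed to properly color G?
χ(G) = 3

Clique number ω(G) = 3 (lower bound: χ ≥ ω).
The clique on [4, 5, 13] has size 3, forcing χ ≥ 3, and the coloring below uses 3 colors, so χ(G) = 3.
A valid 3-coloring: color 1: [4, 7, 10]; color 2: [3, 5, 11]; color 3: [13].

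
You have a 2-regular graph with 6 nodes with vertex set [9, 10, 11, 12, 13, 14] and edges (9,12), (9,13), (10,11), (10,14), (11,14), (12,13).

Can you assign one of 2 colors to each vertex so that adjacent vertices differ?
No, G is not 2-colorable

The clique on vertices [9, 12, 13] has size 3 > 2, so it alone needs 3 colors.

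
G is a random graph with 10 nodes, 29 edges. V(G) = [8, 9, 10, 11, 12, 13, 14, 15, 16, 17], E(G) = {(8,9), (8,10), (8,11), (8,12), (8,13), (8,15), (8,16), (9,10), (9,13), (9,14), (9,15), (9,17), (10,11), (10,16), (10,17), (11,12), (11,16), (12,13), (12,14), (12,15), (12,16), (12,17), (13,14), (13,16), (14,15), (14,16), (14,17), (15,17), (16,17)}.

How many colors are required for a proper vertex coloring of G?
χ(G) = 5

Clique number ω(G) = 4 (lower bound: χ ≥ ω).
Suppose a proper 4-coloring c exists. The clique [8, 10, 11, 16] takes 4 distinct colors; by symmetry let c(8) = 1, c(10) = 2, c(11) = 3, c(16) = 4.
- Vertex 12: neighbors [8, 11, 16] already have colors [1, 3, 4] ⇒ c(12) = 2.
- Vertex 13: neighbors [8, 12, 16] already have colors [1, 2, 4] ⇒ c(13) = 3.
- Vertex 9: neighbors [8, 10, 13] already have colors [1, 2, 3] ⇒ c(9) = 4.
- Vertex 14: neighbors [12, 13, 9] already have colors [2, 3, 4] ⇒ c(14) = 1.
- Vertex 15: neighbors [8, 12, 9] already have colors [1, 2, 4] ⇒ c(15) = 3.
- Vertex 17: neighbors [14, 10, 15, 9] already have colors [1, 2, 3, 4] — all 4 colors blocked. Contradiction.
The forced assignments end in a contradiction, so G has no proper 4-coloring (χ ≥ 5).
The coloring below uses 5 colors, so χ(G) = 5.
A valid 5-coloring: color 1: [9, 16]; color 2: [10, 12]; color 3: [8, 14]; color 4: [11, 13, 17]; color 5: [15].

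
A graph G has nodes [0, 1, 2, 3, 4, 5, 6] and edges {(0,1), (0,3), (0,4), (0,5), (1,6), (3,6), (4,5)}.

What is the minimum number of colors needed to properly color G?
Clique number ω(G) = 3 (lower bound: χ ≥ ω).
The clique on [0, 4, 5] has size 3, forcing χ ≥ 3, and the coloring below uses 3 colors, so χ(G) = 3.
A valid 3-coloring: color 1: [0, 2, 6]; color 2: [1, 3, 4]; color 3: [5].

χ(G) = 3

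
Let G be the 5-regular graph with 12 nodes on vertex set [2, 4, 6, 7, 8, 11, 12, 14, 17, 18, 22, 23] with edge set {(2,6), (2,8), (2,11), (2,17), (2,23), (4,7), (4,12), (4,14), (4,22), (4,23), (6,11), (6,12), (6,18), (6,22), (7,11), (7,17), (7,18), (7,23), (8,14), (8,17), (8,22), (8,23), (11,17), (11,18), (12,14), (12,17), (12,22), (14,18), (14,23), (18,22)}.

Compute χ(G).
χ(G) = 4

Clique number ω(G) = 3 (lower bound: χ ≥ ω).
Odd cycle [7, 18, 6, 2, 17] needs 3 colors (χ ≥ 3).
Vertex 11 is adjacent to every vertex of [2, 6, 7, 17, 18], which already need 3 colors among themselves, so 11 needs a new color (χ ≥ 4).
The coloring below uses 4 colors, so χ(G) = 4.
A valid 4-coloring: color 1: [4, 8, 18]; color 2: [11, 12, 23]; color 3: [6, 14, 17]; color 4: [2, 7, 22].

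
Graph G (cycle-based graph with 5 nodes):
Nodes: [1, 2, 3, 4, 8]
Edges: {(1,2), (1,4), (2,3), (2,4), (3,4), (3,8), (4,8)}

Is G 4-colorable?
A valid 4-coloring: color 1: [4]; color 2: [2, 8]; color 3: [1, 3].
(χ(G) = 3 ≤ 4.)

Yes, G is 4-colorable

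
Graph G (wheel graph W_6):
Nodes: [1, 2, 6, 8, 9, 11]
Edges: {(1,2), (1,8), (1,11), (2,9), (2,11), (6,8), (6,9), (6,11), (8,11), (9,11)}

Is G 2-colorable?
The clique on vertices [1, 8, 11] has size 3 > 2, so it alone needs 3 colors.

No, G is not 2-colorable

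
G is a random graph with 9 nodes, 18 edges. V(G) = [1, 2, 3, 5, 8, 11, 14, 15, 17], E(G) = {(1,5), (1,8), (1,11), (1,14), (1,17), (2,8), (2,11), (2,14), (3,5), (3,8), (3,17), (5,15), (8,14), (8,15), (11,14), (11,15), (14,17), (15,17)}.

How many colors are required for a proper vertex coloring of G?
Clique number ω(G) = 3 (lower bound: χ ≥ ω).
The clique on [1, 8, 14] has size 3, forcing χ ≥ 3, and the coloring below uses 3 colors, so χ(G) = 3.
A valid 3-coloring: color 1: [5, 8, 11, 17]; color 2: [1, 2, 3, 15]; color 3: [14].

χ(G) = 3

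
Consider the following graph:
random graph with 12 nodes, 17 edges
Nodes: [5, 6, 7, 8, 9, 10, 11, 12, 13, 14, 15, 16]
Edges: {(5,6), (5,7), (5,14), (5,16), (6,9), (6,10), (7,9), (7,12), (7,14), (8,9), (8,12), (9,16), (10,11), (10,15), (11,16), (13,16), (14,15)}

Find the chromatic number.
χ(G) = 3

Clique number ω(G) = 3 (lower bound: χ ≥ ω).
The clique on [5, 7, 14] has size 3, forcing χ ≥ 3, and the coloring below uses 3 colors, so χ(G) = 3.
A valid 3-coloring: color 1: [6, 7, 8, 15, 16]; color 2: [9, 10, 12, 13, 14]; color 3: [5, 11].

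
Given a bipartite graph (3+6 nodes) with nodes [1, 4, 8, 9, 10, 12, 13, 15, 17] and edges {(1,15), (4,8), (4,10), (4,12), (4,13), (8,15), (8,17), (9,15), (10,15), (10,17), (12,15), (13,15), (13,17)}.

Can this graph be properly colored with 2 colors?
A valid 2-coloring: color 1: [4, 15, 17]; color 2: [1, 8, 9, 10, 12, 13].
(χ(G) = 2 ≤ 2.)

Yes, G is 2-colorable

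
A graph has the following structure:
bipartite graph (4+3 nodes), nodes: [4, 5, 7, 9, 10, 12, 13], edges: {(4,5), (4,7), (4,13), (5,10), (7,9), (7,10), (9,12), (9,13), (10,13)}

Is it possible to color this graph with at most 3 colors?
Yes, G is 3-colorable

A valid 3-coloring: color 1: [5, 7, 12, 13]; color 2: [4, 9, 10].
(χ(G) = 2 ≤ 3.)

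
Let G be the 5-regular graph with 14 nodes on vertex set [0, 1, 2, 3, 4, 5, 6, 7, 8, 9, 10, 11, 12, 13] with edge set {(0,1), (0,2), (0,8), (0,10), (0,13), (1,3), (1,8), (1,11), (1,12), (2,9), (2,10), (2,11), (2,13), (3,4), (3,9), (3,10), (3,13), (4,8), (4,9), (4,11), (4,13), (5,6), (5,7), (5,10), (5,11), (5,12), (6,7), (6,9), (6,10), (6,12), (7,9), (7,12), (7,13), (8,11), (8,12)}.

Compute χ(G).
χ(G) = 4

Clique number ω(G) = 4 (lower bound: χ ≥ ω).
The clique on [5, 6, 7, 12] has size 4, forcing χ ≥ 4, and the coloring below uses 4 colors, so χ(G) = 4.
A valid 4-coloring: color 1: [0, 9, 11, 12]; color 2: [6, 8, 13]; color 3: [1, 4, 7, 10]; color 4: [2, 3, 5].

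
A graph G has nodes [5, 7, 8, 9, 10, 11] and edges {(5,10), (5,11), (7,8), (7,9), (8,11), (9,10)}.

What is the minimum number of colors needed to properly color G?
χ(G) = 2

Clique number ω(G) = 2 (lower bound: χ ≥ ω).
The graph is bipartite (no odd cycle), so 2 colors suffice: χ(G) = 2.
A valid 2-coloring: color 1: [7, 10, 11]; color 2: [5, 8, 9].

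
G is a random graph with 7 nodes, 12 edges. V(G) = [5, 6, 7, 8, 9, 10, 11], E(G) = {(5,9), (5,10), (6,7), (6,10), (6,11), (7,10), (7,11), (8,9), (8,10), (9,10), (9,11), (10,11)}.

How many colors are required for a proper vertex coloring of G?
χ(G) = 4

Clique number ω(G) = 4 (lower bound: χ ≥ ω).
The clique on [6, 7, 10, 11] has size 4, forcing χ ≥ 4, and the coloring below uses 4 colors, so χ(G) = 4.
A valid 4-coloring: color 1: [10]; color 2: [5, 8, 11]; color 3: [7, 9]; color 4: [6].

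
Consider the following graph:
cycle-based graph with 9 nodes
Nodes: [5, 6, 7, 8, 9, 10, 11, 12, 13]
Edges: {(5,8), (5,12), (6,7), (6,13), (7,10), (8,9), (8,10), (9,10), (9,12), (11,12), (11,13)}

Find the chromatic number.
Clique number ω(G) = 3 (lower bound: χ ≥ ω).
The clique on [8, 9, 10] has size 3, forcing χ ≥ 3, and the coloring below uses 3 colors, so χ(G) = 3.
A valid 3-coloring: color 1: [10, 12, 13]; color 2: [5, 6, 9, 11]; color 3: [7, 8].

χ(G) = 3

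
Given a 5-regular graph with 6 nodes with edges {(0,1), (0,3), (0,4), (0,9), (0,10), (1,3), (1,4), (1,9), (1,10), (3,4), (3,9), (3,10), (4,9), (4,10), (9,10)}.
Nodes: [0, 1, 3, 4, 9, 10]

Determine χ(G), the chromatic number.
χ(G) = 6

Clique number ω(G) = 6 (lower bound: χ ≥ ω).
The clique on [0, 1, 3, 4, 9, 10] has size 6, forcing χ ≥ 6, and the coloring below uses 6 colors, so χ(G) = 6.
A valid 6-coloring: color 1: [3]; color 2: [1]; color 3: [0]; color 4: [4]; color 5: [10]; color 6: [9].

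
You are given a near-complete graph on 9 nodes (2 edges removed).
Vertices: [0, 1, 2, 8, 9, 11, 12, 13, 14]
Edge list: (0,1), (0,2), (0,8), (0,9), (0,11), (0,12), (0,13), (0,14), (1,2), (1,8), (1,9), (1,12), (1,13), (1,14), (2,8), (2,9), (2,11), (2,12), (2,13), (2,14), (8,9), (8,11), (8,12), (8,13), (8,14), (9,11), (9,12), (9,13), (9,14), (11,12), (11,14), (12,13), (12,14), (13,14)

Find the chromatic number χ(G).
χ(G) = 8

Clique number ω(G) = 8 (lower bound: χ ≥ ω).
The clique on [0, 1, 2, 8, 9, 12, 13, 14] has size 8, forcing χ ≥ 8, and the coloring below uses 8 colors, so χ(G) = 8.
A valid 8-coloring: color 1: [12]; color 2: [14]; color 3: [0]; color 4: [9]; color 5: [2]; color 6: [8]; color 7: [11, 13]; color 8: [1].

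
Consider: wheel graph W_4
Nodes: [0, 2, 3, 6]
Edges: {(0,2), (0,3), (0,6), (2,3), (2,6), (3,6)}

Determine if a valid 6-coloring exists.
A valid 6-coloring: color 1: [3]; color 2: [6]; color 3: [2]; color 4: [0].
(χ(G) = 4 ≤ 6.)

Yes, G is 6-colorable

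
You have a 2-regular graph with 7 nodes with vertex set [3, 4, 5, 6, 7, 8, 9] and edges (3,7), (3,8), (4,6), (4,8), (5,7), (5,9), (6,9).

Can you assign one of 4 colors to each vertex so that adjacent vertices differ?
A valid 4-coloring: color 1: [5, 6, 8]; color 2: [3, 4, 9]; color 3: [7].
(χ(G) = 3 ≤ 4.)

Yes, G is 4-colorable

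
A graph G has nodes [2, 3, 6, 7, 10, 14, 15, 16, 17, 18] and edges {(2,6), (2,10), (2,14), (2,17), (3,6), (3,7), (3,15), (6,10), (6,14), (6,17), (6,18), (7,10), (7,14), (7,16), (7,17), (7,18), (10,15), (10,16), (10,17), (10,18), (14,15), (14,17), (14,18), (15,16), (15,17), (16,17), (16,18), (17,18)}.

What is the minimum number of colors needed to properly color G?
Clique number ω(G) = 5 (lower bound: χ ≥ ω).
The clique on [7, 10, 16, 17, 18] has size 5, forcing χ ≥ 5, and the coloring below uses 5 colors, so χ(G) = 5.
A valid 5-coloring: color 1: [3, 17]; color 2: [10, 14]; color 3: [6, 7, 15]; color 4: [2, 18]; color 5: [16].

χ(G) = 5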